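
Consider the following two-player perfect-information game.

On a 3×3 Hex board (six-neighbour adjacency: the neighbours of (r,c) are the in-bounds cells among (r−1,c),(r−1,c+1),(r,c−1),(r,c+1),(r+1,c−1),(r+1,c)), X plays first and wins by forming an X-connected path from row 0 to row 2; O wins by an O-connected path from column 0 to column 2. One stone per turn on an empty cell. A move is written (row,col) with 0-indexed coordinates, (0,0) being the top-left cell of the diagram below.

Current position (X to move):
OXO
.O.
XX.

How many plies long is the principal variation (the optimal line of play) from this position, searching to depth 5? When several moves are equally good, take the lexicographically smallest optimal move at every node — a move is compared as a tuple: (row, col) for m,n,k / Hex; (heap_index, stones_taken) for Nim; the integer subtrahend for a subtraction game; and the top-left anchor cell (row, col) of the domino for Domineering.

PV length from [OXO/.O./XX.]: 1 ply

[OXO/.O./XX.] X move#1: (1,0):+1/OXO/XO./XX.*, (1,2):-1/OXO/.OX/XX., (2,2):-1/OXO/.O./XXX
[OXO/XO./XX.] end (terminal -1, O#2); searched OXO/.O./XX. to 5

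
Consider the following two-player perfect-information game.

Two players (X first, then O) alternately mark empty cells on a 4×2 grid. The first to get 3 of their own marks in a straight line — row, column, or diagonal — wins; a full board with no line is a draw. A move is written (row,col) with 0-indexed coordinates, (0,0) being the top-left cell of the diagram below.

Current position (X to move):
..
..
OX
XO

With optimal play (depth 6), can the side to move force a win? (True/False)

X winning at [../../OX/XO]: False

p1 X@[../../OX/XO]: (0,0)[X./../OX/XO]+0* (0,1)[.X/../OX/XO]+0 (1,0)[../X./OX/XO]+0 (1,1)[../.X/OX/XO]+0
p2 O@[X./../OX/XO]: (0,1)[XO/../OX/XO]+0* (1,0)[X./O./OX/XO]+0 (1,1)[X./.O/OX/XO]+0
p3 X@[XO/../OX/XO]: (1,0)[XO/X./OX/XO]+0* (1,1)[XO/.X/OX/XO]+0
p4 O@[XO/X./OX/XO]: (1,1)[XO/XO/OX/XO]+0*
p5 X@[XO/XO/OX/XO] terminal +0; root [../../OX/XO] d6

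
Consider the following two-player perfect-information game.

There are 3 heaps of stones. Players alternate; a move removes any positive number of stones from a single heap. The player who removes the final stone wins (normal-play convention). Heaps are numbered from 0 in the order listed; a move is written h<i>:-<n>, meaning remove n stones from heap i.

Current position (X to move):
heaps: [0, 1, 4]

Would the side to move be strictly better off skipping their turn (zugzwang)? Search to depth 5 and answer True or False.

[(0,1,4)] X move#1: h1:-1:-1/(0,0,4), h2:-1:-1/(0,1,3), h2:-2:-1/(0,1,2), h2:-3:+1/(0,1,1)*, h2:-4:-1/(0,1,0)
[(0,1,1)] O move#2: h1:-1:-1/(0,0,1)*, h2:-1:-1/(0,1,0)
[(0,0,1)] X move#3: h2:-1:+1/(0,0,0)*
[(0,0,0)] end (terminal -1, O#4); searched (0,1,4) to 5
pass branch (O moves first from the same position):
  | [(0,1,4)] O move#1: h1:-1:-1/(0,0,4), h2:-1:-1/(0,1,3), h2:-2:-1/(0,1,2), h2:-3:+1/(0,1,1)*, h2:-4:-1/(0,1,0)
  | [(0,1,1)] X move#2: h1:-1:-1/(0,0,1)*, h2:-1:-1/(0,1,0)
  | [(0,0,1)] O move#3: h2:-1:+1/(0,0,0)*
  | [(0,0,0)] end (terminal -1, X#4); searched (0,1,4) to 5
X moving scores +1; X passing scores -1

zugzwang((0,1,4), X) = False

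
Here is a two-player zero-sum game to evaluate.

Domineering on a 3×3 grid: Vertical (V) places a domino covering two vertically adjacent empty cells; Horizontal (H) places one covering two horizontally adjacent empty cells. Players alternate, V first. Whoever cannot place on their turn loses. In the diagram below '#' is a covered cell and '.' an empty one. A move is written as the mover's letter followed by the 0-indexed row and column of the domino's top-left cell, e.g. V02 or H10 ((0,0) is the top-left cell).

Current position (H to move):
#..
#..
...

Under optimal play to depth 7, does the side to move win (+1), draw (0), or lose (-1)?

value(#../#../..., H) = +1

p1 H@[#../#../...]: H01[###/#../...]-1 H11[#../###/...]+1* H20[#../#../##.]-1 H21[#../#../.##]-1
p2 V@[#../###/...] terminal -1; root [#../#../...] d7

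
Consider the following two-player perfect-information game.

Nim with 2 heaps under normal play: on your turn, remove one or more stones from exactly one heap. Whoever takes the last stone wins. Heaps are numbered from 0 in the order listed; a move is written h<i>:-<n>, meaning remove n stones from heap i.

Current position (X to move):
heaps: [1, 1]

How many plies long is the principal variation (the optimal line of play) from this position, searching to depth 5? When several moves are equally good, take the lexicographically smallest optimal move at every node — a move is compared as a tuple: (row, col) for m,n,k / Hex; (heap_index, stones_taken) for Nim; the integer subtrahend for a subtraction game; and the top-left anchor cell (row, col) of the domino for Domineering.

[(1,1)] X move#1: h0:-1:-1/(0,1)*, h1:-1:-1/(1,0)
[(0,1)] O move#2: h1:-1:+1/(0,0)*
[(0,0)] end (terminal -1, X#3); searched (1,1) to 5

PV length from [(1,1)]: 2 plies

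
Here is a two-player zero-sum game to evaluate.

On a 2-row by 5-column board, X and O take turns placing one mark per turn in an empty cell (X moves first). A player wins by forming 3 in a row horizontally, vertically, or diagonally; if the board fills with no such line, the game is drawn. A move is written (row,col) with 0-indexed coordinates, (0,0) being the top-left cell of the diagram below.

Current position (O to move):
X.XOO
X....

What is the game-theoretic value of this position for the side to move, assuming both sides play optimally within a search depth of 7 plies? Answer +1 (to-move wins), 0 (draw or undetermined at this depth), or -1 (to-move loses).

value(X.XOO/X...., O) = 0

[X.XOO/X....] O move#1: (0,1):+0/XOXOO/X....*, (1,1):-1/X.XOO/XO..., (1,2):-1/X.XOO/X.O.., (1,3):-1/X.XOO/X..O., (1,4):-1/X.XOO/X...O
[XOXOO/X....] X move#2: (1,1):+0/XOXOO/XX...*, (1,2):+0/XOXOO/X.X.., (1,3):+0/XOXOO/X..X., (1,4):+0/XOXOO/X...X
[XOXOO/XX...] O move#3: (1,2):+0/XOXOO/XXO..*, (1,3):-1/XOXOO/XX.O., (1,4):-1/XOXOO/XX..O
[XOXOO/XXO..] X move#4: (1,3):+0/XOXOO/XXOX.*, (1,4):+0/XOXOO/XXO.X
[XOXOO/XXOX.] O move#5: (1,4):+0/XOXOO/XXOXO*
[XOXOO/XXOXO] end (terminal +0, X#6); searched X.XOO/X.... to 7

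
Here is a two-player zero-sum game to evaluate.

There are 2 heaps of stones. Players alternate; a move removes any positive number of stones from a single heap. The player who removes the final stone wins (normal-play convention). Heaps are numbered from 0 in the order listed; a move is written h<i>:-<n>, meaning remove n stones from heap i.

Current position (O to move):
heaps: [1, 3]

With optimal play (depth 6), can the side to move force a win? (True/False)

O winning at [(1,3)]: True

p1 O@[(1,3)]: h0:-1[(0,3)]-1 h1:-1[(1,2)]-1 h1:-2[(1,1)]+1* h1:-3[(1,0)]-1
p2 X@[(1,1)]: h0:-1[(0,1)]-1* h1:-1[(1,0)]-1
p3 O@[(0,1)]: h1:-1[(0,0)]+1*
p4 X@[(0,0)] terminal -1; root [(1,3)] d6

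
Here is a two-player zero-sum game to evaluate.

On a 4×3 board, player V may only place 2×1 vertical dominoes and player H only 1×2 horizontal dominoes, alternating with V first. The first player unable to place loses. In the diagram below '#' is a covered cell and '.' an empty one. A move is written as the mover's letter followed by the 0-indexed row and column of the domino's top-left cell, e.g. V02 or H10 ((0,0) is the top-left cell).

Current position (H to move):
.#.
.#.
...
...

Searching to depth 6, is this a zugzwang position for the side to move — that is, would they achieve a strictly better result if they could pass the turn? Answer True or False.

ply 1, H at .#./.#./.../... | H20=-1→.#./.#./##./...*; H21=-1→.#./.#./.##/...; H30=-1→.#./.#./.../##.; H31=-1→.#./.#./.../.##
ply 2, V at .#./.#./##./... | V00=+1→##./##./##./...*; V02=+1→.##/.##/##./...; V12=+1→.#./.##/###/...; V22=+1→.#./.#./###/..#
ply 3, H at ##./##./##./... | H30=-1→##./##./##./##.*; H31=-1→##./##./##./.##
ply 4, V at ##./##./##./##. | V02=+1→###/###/##./##.*; V12=+1→##./###/###/##.; V22=+1→##./##./###/###
ply 5: ###/###/##./##. is terminal -1 (H); from .#./.#./.../... depth 6
pass branch (V moves first from the same position):
  | ply 1, V at .#./.#./.../... | V00=+1→##./##./.../...*; V02=+1→.##/.##/.../...; V10=-1→.#./##./#../...; V12=-1→.#./.##/..#/...; V20=+1→.#./.#./#../#..; V21=+1→.#./.#./.#./.#.; V22=+1→.#./.#./..#/..#
  | ply 2, H at ##./##./.../... | H20=-1→##./##./##./...*; H21=-1→##./##./.##/...; H30=-1→##./##./.../##.; H31=-1→##./##./.../.##
  | ply 3, V at ##./##./##./... | V02=-1→###/###/##./...; V12=-1→##./###/###/...; V22=+1→##./##./###/..#*
  | ply 4, H at ##./##./###/..# | H30=-1→##./##./###/###*
  | ply 5, V at ##./##./###/### | V02=+1→###/###/###/###*
  | ply 6: ###/###/###/### is terminal -1 (H); from .#./.#./.../... depth 6
H moving scores -1; H passing scores -1

zugzwang(.#./.#./.../..., H) = False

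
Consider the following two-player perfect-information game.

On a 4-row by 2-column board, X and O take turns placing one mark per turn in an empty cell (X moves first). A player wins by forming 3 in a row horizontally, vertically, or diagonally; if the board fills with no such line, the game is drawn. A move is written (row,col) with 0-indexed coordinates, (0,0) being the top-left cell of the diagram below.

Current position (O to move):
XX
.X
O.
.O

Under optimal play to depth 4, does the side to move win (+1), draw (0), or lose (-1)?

value(XX/.X/O./.O, O) = 0

p1 O@[XX/.X/O./.O]: (1,0)[XX/OX/O./.O]-1 (2,1)[XX/.X/OO/.O]+0* (3,0)[XX/.X/O./OO]-1
p2 X@[XX/.X/OO/.O]: (1,0)[XX/XX/OO/.O]+0* (3,0)[XX/.X/OO/XO]+0
p3 O@[XX/XX/OO/.O]: (3,0)[XX/XX/OO/OO]+0*
p4 X@[XX/XX/OO/OO] terminal +0; root [XX/.X/O./.O] d4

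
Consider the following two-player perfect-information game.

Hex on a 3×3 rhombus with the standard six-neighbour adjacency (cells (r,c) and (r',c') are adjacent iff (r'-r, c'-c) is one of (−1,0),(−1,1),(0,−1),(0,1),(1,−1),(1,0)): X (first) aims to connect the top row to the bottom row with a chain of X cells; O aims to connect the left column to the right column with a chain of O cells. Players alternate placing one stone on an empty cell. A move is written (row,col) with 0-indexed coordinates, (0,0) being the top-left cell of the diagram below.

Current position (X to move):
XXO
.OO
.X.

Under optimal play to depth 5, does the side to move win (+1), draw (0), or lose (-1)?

value(XXO/.OO/.X., X) = -1

[XXO/.OO/.X.] X move#1: (1,0):-1/XXO/XOO/.X.*, (2,0):-1/XXO/.OO/XX., (2,2):-1/XXO/.OO/.XX
[XXO/XOO/.X.] O move#2: (2,0):+1/XXO/XOO/OX.*, (2,2):-1/XXO/XOO/.XO
[XXO/XOO/OX.] end (terminal -1, X#3); searched XXO/.OO/.X. to 5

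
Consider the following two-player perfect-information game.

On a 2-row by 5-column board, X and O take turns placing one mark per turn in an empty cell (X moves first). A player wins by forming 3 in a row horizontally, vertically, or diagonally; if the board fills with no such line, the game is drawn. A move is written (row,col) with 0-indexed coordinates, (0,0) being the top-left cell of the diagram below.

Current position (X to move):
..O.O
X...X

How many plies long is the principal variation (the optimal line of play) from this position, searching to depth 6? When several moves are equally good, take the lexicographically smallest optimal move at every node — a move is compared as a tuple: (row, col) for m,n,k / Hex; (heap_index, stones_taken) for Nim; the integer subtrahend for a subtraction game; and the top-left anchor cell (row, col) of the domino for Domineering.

PV length from [..O.O/X...X]: 6 plies

[..O.O/X...X] X move#1: (0,0):-1/X.O.O/X...X, (0,1):-1/.XO.O/X...X, (0,3):+0/..OXO/X...X*, (1,1):-1/..O.O/XX..X, (1,2):-1/..O.O/X.X.X, (1,3):-1/..O.O/X..XX
[..OXO/X...X] O move#2: (0,0):+0/O.OXO/X...X*, (0,1):+0/.OOXO/X...X, (1,1):+0/..OXO/XO..X, (1,2):+0/..OXO/X.O.X, (1,3):+0/..OXO/X..OX
[O.OXO/X...X] X move#3: (0,1):+0/OXOXO/X...X*, (1,1):-1/O.OXO/XX..X, (1,2):-1/O.OXO/X.X.X, (1,3):-1/O.OXO/X..XX
[OXOXO/X...X] O move#4: (1,1):+0/OXOXO/XO..X*, (1,2):+0/OXOXO/X.O.X, (1,3):+0/OXOXO/X..OX
[OXOXO/XO..X] X move#5: (1,2):+0/OXOXO/XOX.X*, (1,3):+0/OXOXO/XO.XX
[OXOXO/XOX.X] O move#6: (1,3):+0/OXOXO/XOXOX*
[OXOXO/XOXOX] end (terminal +0, X#7); searched ..O.O/X...X to 6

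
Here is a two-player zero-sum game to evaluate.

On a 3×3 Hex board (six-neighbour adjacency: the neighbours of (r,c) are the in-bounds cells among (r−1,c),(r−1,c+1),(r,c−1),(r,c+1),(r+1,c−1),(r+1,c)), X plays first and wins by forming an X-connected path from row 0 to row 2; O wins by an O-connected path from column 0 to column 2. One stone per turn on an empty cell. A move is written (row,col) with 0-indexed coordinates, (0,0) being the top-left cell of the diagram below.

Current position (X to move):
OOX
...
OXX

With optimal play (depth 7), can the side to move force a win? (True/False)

X winning at [OOX/.../OXX]: True

ply 1, X at OOX/.../OXX | (1,0)=+1→OOX/X../OXX*; (1,1)=+1→OOX/.X./OXX; (1,2)=+1→OOX/..X/OXX
ply 2, O at OOX/X../OXX | (1,1)=-1→OOX/XO./OXX*; (1,2)=-1→OOX/X.O/OXX
ply 3, X at OOX/XO./OXX | (1,2)=+1→OOX/XOX/OXX*
ply 4: OOX/XOX/OXX is terminal -1 (O); from OOX/.../OXX depth 7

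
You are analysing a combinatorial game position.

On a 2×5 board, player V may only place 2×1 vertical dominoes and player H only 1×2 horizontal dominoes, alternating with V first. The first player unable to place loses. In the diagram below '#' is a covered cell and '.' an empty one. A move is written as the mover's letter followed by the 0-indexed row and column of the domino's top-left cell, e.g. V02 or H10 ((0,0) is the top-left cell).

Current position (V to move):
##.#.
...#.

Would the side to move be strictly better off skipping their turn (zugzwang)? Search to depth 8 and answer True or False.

zugzwang(##.#./...#., V) = False

p1 V@[##.#./...#.]: V02[####./..##.]+1* V04[##.##/...##]-1
p2 H@[####./..##.]: H10[####./####.]-1*
p3 V@[####./####.]: V04[#####/#####]+1*
p4 H@[#####/#####] terminal -1; root [##.#./...#.] d8
pass branch (H moves first from the same position):
  | p1 H@[##.#./...#.]: H10[##.#./##.#.]-1* H11[##.#./.###.]-1
  | p2 V@[##.#./##.#.]: V02[####./####.]+1* V04[##.##/##.##]+1
  | p3 H@[####./####.] terminal -1; root [##.#./...#.] d8
V moving scores +1; V passing scores +1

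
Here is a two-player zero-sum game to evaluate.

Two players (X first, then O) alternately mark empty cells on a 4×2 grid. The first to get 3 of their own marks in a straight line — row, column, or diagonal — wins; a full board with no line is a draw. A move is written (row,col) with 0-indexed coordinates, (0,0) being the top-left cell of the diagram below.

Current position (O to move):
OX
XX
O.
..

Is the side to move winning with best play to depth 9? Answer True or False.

[OX/XX/O./..] O move#1: (2,1):+0/OX/XX/OO/..*, (3,0):-1/OX/XX/O./O., (3,1):-1/OX/XX/O./.O
[OX/XX/OO/..] X move#2: (3,0):+0/OX/XX/OO/X.*, (3,1):+0/OX/XX/OO/.X
[OX/XX/OO/X.] O move#3: (3,1):+0/OX/XX/OO/XO*
[OX/XX/OO/XO] end (terminal +0, X#4); searched OX/XX/O./.. to 9

O winning at [OX/XX/O./..]: False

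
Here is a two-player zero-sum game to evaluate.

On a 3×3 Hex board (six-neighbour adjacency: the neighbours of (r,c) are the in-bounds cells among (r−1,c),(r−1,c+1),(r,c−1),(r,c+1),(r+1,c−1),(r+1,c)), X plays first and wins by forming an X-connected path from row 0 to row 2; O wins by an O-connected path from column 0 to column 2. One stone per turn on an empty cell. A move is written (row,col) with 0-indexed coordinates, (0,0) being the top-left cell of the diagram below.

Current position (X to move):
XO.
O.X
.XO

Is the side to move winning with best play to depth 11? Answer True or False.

p1 X@[XO./O.X/.XO]: (0,2)[XOX/O.X/.XO]+1* (1,1)[XO./OXX/.XO]-1 (2,0)[XO./O.X/XXO]-1
p2 O@[XOX/O.X/.XO] terminal -1; root [XO./O.X/.XO] d11

X winning at [XO./O.X/.XO]: True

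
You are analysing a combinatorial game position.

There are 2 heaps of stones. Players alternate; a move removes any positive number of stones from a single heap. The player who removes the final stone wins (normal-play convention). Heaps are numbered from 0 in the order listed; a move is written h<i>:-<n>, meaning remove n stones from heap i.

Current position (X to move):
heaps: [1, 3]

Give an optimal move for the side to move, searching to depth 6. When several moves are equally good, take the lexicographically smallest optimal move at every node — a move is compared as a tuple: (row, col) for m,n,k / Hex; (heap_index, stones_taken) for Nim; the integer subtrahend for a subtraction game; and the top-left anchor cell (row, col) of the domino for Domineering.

[(1,3)] X move#1: h0:-1:-1/(0,3), h1:-1:-1/(1,2), h1:-2:+1/(1,1)*, h1:-3:-1/(1,0)
[(1,1)] O move#2: h0:-1:-1/(0,1)*, h1:-1:-1/(1,0)
[(0,1)] X move#3: h1:-1:+1/(0,0)*
[(0,0)] end (terminal -1, O#4); searched (1,3) to 6

X's best at [(1,3)]: h1:-2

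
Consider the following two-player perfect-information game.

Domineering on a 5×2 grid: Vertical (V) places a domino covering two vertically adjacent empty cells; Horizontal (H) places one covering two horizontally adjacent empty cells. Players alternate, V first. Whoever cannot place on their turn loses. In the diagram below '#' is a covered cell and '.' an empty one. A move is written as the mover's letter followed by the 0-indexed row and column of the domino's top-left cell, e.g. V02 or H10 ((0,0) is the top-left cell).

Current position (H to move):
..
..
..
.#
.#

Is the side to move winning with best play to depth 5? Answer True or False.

H winning at [../../../.#/.#]: True

ply 1, H at ../../../.#/.# | H00=-1→##/../../.#/.#; H10=+1→../##/../.#/.#*; H20=-1→../../##/.#/.#
ply 2, V at ../##/../.#/.# | V20=-1→../##/#./##/.#*; V30=-1→../##/../##/##
ply 3, H at ../##/#./##/.# | H00=+1→##/##/#./##/.#*
ply 4: ##/##/#./##/.# is terminal -1 (V); from ../../../.#/.# depth 5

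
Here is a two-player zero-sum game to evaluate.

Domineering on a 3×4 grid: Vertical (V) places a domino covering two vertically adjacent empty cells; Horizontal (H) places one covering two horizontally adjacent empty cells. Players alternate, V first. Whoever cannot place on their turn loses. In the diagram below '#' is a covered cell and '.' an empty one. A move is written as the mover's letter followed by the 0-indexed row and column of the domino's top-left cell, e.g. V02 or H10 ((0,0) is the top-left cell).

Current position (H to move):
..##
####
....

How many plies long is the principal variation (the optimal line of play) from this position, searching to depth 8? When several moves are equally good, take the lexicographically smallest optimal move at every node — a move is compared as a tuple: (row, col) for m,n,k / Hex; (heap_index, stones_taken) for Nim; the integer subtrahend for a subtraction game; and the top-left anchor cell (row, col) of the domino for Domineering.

[..##/####/....] H move#1: H00:+1/####/####/....*, H20:+1/..##/####/##.., H21:+1/..##/####/.##., H22:+1/..##/####/..##
[####/####/....] end (terminal -1, V#2); searched ..##/####/.... to 8

PV length from [..##/####/....]: 1 ply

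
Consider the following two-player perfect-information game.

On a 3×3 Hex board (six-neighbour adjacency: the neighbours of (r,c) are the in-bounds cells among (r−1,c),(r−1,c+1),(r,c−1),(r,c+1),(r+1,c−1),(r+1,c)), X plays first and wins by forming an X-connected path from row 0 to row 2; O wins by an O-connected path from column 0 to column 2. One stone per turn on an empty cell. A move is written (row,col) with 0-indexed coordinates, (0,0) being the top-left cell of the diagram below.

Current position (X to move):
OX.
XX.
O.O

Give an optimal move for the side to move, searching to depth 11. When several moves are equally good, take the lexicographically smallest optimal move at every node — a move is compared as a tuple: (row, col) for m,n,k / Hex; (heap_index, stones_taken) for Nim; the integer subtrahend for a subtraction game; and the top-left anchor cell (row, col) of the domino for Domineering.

X's best at [OX./XX./O.O]: (2,1)

p1 X@[OX./XX./O.O]: (0,2)[OXX/XX./O.O]-1 (1,2)[OX./XXX/O.O]-1 (2,1)[OX./XX./OXO]+1*
p2 O@[OX./XX./OXO] terminal -1; root [OX./XX./O.O] d11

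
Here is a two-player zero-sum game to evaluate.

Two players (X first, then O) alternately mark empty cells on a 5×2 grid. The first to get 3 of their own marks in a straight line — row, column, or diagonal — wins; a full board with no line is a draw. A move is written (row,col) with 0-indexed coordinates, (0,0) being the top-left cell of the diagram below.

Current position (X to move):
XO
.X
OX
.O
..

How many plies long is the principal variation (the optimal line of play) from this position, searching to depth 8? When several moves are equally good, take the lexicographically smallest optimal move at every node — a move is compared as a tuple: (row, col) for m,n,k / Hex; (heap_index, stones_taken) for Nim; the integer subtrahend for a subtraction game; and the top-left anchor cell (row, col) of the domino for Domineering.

p1 X@[XO/.X/OX/.O/..]: (1,0)[XO/XX/OX/.O/..]+0* (3,0)[XO/.X/OX/XO/..]+0 (4,0)[XO/.X/OX/.O/X.]+0 (4,1)[XO/.X/OX/.O/.X]-1
p2 O@[XO/XX/OX/.O/..]: (3,0)[XO/XX/OX/OO/..]+0* (4,0)[XO/XX/OX/.O/O.]+0 (4,1)[XO/XX/OX/.O/.O]+0
p3 X@[XO/XX/OX/OO/..]: (4,0)[XO/XX/OX/OO/X.]+0* (4,1)[XO/XX/OX/OO/.X]-1
p4 O@[XO/XX/OX/OO/X.]: (4,1)[XO/XX/OX/OO/XO]+0*
p5 X@[XO/XX/OX/OO/XO] terminal +0; root [XO/.X/OX/.O/..] d8

PV length from [XO/.X/OX/.O/..]: 4 plies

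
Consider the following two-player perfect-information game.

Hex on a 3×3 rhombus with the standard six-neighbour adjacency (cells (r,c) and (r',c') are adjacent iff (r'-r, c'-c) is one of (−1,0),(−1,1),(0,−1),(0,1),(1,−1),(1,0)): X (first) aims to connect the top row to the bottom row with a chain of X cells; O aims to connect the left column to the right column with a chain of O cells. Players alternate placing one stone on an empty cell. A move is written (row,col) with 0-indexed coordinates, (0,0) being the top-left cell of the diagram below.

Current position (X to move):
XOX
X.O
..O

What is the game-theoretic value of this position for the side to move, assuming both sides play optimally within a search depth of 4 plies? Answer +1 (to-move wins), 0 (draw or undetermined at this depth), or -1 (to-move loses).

[XOX/X.O/..O] X move#1: (1,1):+1/XOX/XXO/..O*, (2,0):+1/XOX/X.O/X.O, (2,1):+1/XOX/X.O/.XO
[XOX/XXO/..O] O move#2: (2,0):-1/XOX/XXO/O.O*, (2,1):-1/XOX/XXO/.OO
[XOX/XXO/O.O] X move#3: (2,1):+1/XOX/XXO/OXO*
[XOX/XXO/OXO] end (terminal -1, O#4); searched XOX/X.O/..O to 4

value(XOX/X.O/..O, X) = +1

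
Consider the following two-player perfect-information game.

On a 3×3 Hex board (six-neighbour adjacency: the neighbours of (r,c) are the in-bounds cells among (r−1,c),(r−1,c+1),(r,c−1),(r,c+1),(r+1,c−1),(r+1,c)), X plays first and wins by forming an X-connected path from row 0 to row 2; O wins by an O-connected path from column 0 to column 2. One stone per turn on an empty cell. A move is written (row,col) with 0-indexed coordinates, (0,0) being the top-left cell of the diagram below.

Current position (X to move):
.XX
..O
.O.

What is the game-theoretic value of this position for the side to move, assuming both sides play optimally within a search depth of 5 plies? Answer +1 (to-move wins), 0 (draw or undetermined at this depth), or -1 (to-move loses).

ply 1, X at .XX/..O/.O. | (0,0)=-1→XXX/..O/.O.; (1,0)=-1→.XX/X.O/.O.; (1,1)=-1→.XX/.XO/.O.; (2,0)=+1→.XX/..O/XO.*; (2,2)=-1→.XX/..O/.OX
ply 2, O at .XX/..O/XO. | (0,0)=-1→OXX/..O/XO.*; (1,0)=-1→.XX/O.O/XO.; (1,1)=-1→.XX/.OO/XO.; (2,2)=-1→.XX/..O/XOO
ply 3, X at OXX/..O/XO. | (1,0)=+1→OXX/X.O/XO.*; (1,1)=+1→OXX/.XO/XO.; (2,2)=+1→OXX/..O/XOX
ply 4: OXX/X.O/XO. is terminal -1 (O); from .XX/..O/.O. depth 5

value(.XX/..O/.O., X) = +1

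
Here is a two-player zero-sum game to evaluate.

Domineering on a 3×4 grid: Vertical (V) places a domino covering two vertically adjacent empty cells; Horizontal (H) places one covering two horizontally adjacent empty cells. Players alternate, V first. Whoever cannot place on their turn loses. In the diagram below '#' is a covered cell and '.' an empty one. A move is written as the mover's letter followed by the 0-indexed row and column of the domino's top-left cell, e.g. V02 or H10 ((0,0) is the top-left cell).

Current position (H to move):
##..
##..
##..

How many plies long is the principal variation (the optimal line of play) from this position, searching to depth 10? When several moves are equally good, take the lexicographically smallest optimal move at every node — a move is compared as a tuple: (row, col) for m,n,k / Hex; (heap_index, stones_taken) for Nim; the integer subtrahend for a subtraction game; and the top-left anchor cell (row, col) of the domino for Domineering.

PV length from [##../##../##..]: 1 ply

[##../##../##..] H move#1: H02:-1/####/##../##.., H12:+1/##../####/##..*, H22:-1/##../##../####
[##../####/##..] end (terminal -1, V#2); searched ##../##../##.. to 10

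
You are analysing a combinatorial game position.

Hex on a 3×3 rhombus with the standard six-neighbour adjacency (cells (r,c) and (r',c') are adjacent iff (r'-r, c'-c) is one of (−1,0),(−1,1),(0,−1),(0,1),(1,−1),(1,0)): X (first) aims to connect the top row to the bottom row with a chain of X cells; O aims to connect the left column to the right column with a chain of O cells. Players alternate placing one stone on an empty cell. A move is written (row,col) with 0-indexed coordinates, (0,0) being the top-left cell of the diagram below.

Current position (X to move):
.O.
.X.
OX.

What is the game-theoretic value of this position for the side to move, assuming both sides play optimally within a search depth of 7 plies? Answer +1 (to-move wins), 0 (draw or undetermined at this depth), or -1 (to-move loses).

ply 1, X at .O./.X./OX. | (0,0)=+1→XO./.X./OX.*; (0,2)=+1→.OX/.X./OX.; (1,0)=+1→.O./XX./OX.; (1,2)=-1→.O./.XX/OX.; (2,2)=-1→.O./.X./OXX
ply 2, O at XO./.X./OX. | (0,2)=-1→XOO/.X./OX.*; (1,0)=-1→XO./OX./OX.; (1,2)=-1→XO./.XO/OX.; (2,2)=-1→XO./.X./OXO
ply 3, X at XOO/.X./OX. | (1,0)=+1→XOO/XX./OX.*; (1,2)=-1→XOO/.XX/OX.; (2,2)=-1→XOO/.X./OXX
ply 4: XOO/XX./OX. is terminal -1 (O); from .O./.X./OX. depth 7

value(.O./.X./OX., X) = +1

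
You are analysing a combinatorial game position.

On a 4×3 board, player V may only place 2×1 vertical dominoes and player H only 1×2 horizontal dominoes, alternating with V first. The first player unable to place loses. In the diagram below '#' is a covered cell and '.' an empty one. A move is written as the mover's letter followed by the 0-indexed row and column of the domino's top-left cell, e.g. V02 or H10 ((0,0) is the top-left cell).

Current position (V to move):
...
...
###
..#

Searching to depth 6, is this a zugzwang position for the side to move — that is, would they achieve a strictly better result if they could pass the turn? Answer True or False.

p1 V@[.../.../###/..#]: V00[#../#../###/..#]-1 V01[.#./.#./###/..#]+1* V02[..#/..#/###/..#]-1
p2 H@[.#./.#./###/..#]: H30[.#./.#./###/###]-1*
p3 V@[.#./.#./###/###]: V00[##./##./###/###]+1* V02[.##/.##/###/###]+1
p4 H@[##./##./###/###] terminal -1; root [.../.../###/..#] d6
pass branch (H moves first from the same position):
  | p1 H@[.../.../###/..#]: H00[##./.../###/..#]+1* H01[.##/.../###/..#]+1 H10[.../##./###/..#]+1 H11[.../.##/###/..#]+1 H30[.../.../###/###]-1
  | p2 V@[##./.../###/..#]: V02[###/..#/###/..#]-1*
  | p3 H@[###/..#/###/..#]: H10[###/###/###/..#]+1* H30[###/..#/###/###]+1
  | p4 V@[###/###/###/..#] terminal -1; root [.../.../###/..#] d6
V moving scores +1; V passing scores -1

zugzwang(.../.../###/..#, V) = False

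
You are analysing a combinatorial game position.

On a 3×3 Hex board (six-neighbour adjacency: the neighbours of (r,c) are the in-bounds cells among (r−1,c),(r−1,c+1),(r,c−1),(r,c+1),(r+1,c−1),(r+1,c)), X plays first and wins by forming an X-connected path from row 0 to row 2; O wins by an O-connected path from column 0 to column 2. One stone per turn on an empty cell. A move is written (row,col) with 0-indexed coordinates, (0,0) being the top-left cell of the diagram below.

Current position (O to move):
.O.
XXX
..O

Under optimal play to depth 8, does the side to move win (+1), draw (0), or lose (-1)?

[.O./XXX/..O] O move#1: (0,0):-1/OO./XXX/..O*, (0,2):-1/.OO/XXX/..O, (2,0):-1/.O./XXX/O.O, (2,1):-1/.O./XXX/.OO
[OO./XXX/..O] X move#2: (0,2):+1/OOX/XXX/..O*, (2,0):-1/OO./XXX/X.O, (2,1):-1/OO./XXX/.XO
[OOX/XXX/..O] O move#3: (2,0):-1/OOX/XXX/O.O*, (2,1):-1/OOX/XXX/.OO
[OOX/XXX/O.O] X move#4: (2,1):+1/OOX/XXX/OXO*
[OOX/XXX/OXO] end (terminal -1, O#5); searched .O./XXX/..O to 8

value(.O./XXX/..O, O) = -1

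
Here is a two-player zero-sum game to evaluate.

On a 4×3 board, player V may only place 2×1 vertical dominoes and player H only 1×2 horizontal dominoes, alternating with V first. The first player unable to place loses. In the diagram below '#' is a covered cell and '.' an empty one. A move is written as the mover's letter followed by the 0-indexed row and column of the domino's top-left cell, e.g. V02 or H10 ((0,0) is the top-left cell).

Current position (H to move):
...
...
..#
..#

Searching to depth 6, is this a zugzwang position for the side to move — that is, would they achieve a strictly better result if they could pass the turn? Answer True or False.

p1 H@[.../.../..#/..#]: H00[##./.../..#/..#]-1* H01[.##/.../..#/..#]-1 H10[.../##./..#/..#]-1 H11[.../.##/..#/..#]-1 H20[.../.../###/..#]-1 H30[.../.../..#/###]-1
p2 V@[##./.../..#/..#]: V02[###/..#/..#/..#]-1 V10[##./#../#.#/..#]+1* V11[##./.#./.##/..#]+1 V20[##./.../#.#/#.#]+1 V21[##./.../.##/.##]+1
p3 H@[##./#../#.#/..#]: H11[##./###/#.#/..#]-1* H30[##./#../#.#/###]-1
p4 V@[##./###/#.#/..#]: V21[##./###/###/.##]+1*
p5 H@[##./###/###/.##] terminal -1; root [.../.../..#/..#] d6
if H skipped the turn, V would face:
~ p1 V@[.../.../..#/..#]: V00[#../#../..#/..#]+1* V01[.#./.#./..#/..#]+1 V02[..#/..#/..#/..#]+1 V10[.../#../#.#/..#]-1 V11[.../.#./.##/..#]+1 V20[.../.../#.#/#.#]+1 V21[.../.../.##/.##]+1
~ p2 H@[#../#../..#/..#]: H01[###/#../..#/..#]-1* H11[#../###/..#/..#]-1 H20[#../#../###/..#]-1 H30[#../#../..#/###]-1
~ p3 V@[###/#../..#/..#]: V11[###/##./.##/..#]-1 V20[###/#../#.#/#.#]+1* V21[###/#../.##/.##]+1
~ p4 H@[###/#../#.#/#.#]: H11[###/###/#.#/#.#]-1*
~ p5 V@[###/###/#.#/#.#]: V21[###/###/###/###]+1*
~ p6 H@[###/###/###/###] terminal -1; root [.../.../..#/..#] d6
compare (H): move=-1 vs pass=-1

zugzwang(.../.../..#/..#, H) = False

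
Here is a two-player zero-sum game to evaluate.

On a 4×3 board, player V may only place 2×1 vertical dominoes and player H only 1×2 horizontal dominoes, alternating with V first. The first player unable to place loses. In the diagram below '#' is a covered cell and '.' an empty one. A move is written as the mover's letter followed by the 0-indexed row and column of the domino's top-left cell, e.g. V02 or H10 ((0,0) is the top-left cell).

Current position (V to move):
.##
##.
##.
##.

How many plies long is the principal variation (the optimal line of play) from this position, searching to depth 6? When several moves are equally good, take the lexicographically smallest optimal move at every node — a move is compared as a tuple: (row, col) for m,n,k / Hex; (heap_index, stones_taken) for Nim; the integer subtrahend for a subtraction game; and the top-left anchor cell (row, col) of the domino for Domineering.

[.##/##./##./##.] V move#1: V12:+1/.##/###/###/##.*, V22:+1/.##/##./###/###
[.##/###/###/##.] end (terminal -1, H#2); searched .##/##./##./##. to 6

PV length from [.##/##./##./##.]: 1 ply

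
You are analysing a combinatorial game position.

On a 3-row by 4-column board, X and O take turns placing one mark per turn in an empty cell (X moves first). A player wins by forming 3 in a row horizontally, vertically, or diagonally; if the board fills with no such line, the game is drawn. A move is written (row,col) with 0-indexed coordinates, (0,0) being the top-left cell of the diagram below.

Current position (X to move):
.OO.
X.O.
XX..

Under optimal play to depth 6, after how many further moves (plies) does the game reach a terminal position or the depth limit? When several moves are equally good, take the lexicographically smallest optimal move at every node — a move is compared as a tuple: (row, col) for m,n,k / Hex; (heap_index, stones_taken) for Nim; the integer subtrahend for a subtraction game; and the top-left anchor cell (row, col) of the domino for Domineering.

PV length from [.OO./X.O./XX..]: 1 ply

[.OO./X.O./XX..] X move#1: (0,0):+1/XOO./X.O./XX..*, (0,3):-1/.OOX/X.O./XX.., (1,1):-1/.OO./XXO./XX.., (1,3):-1/.OO./X.OX/XX.., (2,2):+1/.OO./X.O./XXX., (2,3):-1/.OO./X.O./XX.X
[XOO./X.O./XX..] end (terminal -1, O#2); searched .OO./X.O./XX.. to 6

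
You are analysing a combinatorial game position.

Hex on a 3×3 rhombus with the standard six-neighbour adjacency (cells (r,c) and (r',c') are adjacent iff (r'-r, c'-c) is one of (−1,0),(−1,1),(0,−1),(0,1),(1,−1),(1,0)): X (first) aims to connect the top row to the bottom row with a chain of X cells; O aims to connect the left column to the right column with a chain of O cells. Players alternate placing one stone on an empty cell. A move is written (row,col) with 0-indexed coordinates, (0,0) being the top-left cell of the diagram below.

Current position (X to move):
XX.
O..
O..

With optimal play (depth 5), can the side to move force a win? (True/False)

X winning at [XX./O../O..]: True

p1 X@[XX./O../O..]: (0,2)[XXX/O../O..]-1 (1,1)[XX./OX./O..]-1 (1,2)[XX./O.X/O..]+1* (2,1)[XX./O../OX.]-1 (2,2)[XX./O../O.X]-1
p2 O@[XX./O.X/O..]: (0,2)[XXO/O.X/O..]-1* (1,1)[XX./OOX/O..]-1 (2,1)[XX./O.X/OO.]-1 (2,2)[XX./O.X/O.O]-1
p3 X@[XXO/O.X/O..]: (1,1)[XXO/OXX/O..]+1* (2,1)[XXO/O.X/OX.]-1 (2,2)[XXO/O.X/O.X]-1
p4 O@[XXO/OXX/O..]: (2,1)[XXO/OXX/OO.]-1* (2,2)[XXO/OXX/O.O]-1
p5 X@[XXO/OXX/OO.]: (2,2)[XXO/OXX/OOX]+1*
p6 O@[XXO/OXX/OOX] terminal -1; root [XX./O../O..] d5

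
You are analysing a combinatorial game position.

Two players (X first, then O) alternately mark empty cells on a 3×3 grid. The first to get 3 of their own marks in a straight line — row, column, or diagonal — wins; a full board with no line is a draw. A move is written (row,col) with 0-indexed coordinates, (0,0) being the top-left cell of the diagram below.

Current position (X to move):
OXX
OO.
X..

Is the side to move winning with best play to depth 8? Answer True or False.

X winning at [OXX/OO./X..]: False

ply 1, X at OXX/OO./X.. | (1,2)=-1→OXX/OOX/X..*; (2,1)=-1→OXX/OO./XX.; (2,2)=-1→OXX/OO./X.X
ply 2, O at OXX/OOX/X.. | (2,1)=-1→OXX/OOX/XO.; (2,2)=+1→OXX/OOX/X.O*
ply 3: OXX/OOX/X.O is terminal -1 (X); from OXX/OO./X.. depth 8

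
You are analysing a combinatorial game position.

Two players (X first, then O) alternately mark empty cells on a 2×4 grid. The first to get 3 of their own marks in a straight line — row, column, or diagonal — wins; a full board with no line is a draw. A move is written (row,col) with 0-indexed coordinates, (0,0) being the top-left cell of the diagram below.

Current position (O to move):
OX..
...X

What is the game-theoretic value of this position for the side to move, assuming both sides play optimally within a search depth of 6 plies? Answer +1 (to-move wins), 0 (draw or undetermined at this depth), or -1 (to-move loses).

[OX../...X] O move#1: (0,2):+0/OXO./...X*, (0,3):+0/OX.O/...X, (1,0):+0/OX../O..X, (1,1):+0/OX../.O.X, (1,2):+0/OX../..OX
[OXO./...X] X move#2: (0,3):+0/OXOX/...X*, (1,0):+0/OXO./X..X, (1,1):+0/OXO./.X.X, (1,2):+0/OXO./..XX
[OXOX/...X] O move#3: (1,0):+0/OXOX/O..X*, (1,1):+0/OXOX/.O.X, (1,2):+0/OXOX/..OX
[OXOX/O..X] X move#4: (1,1):+0/OXOX/OX.X*, (1,2):+0/OXOX/O.XX
[OXOX/OX.X] O move#5: (1,2):+0/OXOX/OXOX*
[OXOX/OXOX] end (terminal +0, X#6); searched OX../...X to 6

value(OX../...X, O) = 0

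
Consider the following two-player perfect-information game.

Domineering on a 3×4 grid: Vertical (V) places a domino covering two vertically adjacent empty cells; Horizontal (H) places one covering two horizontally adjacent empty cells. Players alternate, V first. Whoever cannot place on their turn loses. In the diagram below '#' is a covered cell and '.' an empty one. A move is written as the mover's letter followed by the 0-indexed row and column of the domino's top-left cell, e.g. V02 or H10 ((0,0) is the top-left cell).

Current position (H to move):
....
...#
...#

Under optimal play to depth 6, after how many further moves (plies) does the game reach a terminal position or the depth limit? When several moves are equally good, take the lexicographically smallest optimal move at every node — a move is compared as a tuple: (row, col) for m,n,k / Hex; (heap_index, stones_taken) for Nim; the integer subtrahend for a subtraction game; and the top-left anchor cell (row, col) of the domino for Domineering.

PV length from [..../...#/...#]: 3 plies

p1 H@[..../...#/...#]: H00[##../...#/...#]-1 H01[.##./...#/...#]-1 H02[..##/...#/...#]-1 H10[..../##.#/...#]+1* H11[..../.###/...#]+1 H20[..../...#/##.#]-1 H21[..../...#/.###]-1
p2 V@[..../##.#/...#]: V02[..#./####/...#]-1* V12[..../####/..##]-1
p3 H@[..#./####/...#]: H00[###./####/...#]+1* H20[..#./####/##.#]+1 H21[..#./####/.###]+1
p4 V@[###./####/...#] terminal -1; root [..../...#/...#] d6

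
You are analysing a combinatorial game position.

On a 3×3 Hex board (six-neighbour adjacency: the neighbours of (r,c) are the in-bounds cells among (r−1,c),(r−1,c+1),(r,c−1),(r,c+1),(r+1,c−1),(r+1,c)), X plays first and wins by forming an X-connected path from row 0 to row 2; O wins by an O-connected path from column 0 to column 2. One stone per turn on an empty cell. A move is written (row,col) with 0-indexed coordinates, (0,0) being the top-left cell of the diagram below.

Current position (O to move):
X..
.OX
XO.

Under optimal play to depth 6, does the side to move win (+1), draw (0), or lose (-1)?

value(X../.OX/XO., O) = +1

[X../.OX/XO.] O move#1: (0,1):-1/XO./.OX/XO., (0,2):-1/X.O/.OX/XO., (1,0):+1/X../OOX/XO.*, (2,2):-1/X../.OX/XOO
[X../OOX/XO.] X move#2: (0,1):-1/XX./OOX/XO.*, (0,2):-1/X.X/OOX/XO., (2,2):-1/X../OOX/XOX
[XX./OOX/XO.] O move#3: (0,2):+1/XXO/OOX/XO.*, (2,2):+1/XX./OOX/XOO
[XXO/OOX/XO.] end (terminal -1, X#4); searched X../.OX/XO. to 6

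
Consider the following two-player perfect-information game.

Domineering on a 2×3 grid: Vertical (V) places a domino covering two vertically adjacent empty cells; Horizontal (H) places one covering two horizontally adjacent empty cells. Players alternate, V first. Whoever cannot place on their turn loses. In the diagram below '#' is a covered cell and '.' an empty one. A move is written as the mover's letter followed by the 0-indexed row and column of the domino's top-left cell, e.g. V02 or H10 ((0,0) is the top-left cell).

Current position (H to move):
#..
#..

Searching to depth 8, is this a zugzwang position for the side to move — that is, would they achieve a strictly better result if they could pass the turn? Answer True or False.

[#../#..] H move#1: H01:+1/###/#..*, H11:+1/#../###
[###/#..] end (terminal -1, V#2); searched #../#.. to 8
pass branch (V moves first from the same position):
  | [#../#..] V move#1: V01:+1/##./##.*, V02:+1/#.#/#.#
  | [##./##.] end (terminal -1, H#2); searched #../#.. to 8
H moving scores +1; H passing scores -1

zugzwang(#../#.., H) = False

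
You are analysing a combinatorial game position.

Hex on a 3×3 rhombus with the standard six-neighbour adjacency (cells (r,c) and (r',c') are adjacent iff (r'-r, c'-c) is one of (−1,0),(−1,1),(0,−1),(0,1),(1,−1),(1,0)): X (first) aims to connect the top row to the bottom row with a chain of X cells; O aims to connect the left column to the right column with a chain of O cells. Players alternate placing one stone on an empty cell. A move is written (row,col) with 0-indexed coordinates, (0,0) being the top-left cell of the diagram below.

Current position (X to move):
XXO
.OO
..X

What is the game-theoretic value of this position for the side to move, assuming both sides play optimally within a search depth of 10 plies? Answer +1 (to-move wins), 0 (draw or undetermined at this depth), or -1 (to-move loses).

value(XXO/.OO/..X, X) = -1

p1 X@[XXO/.OO/..X]: (1,0)[XXO/XOO/..X]-1* (2,0)[XXO/.OO/X.X]-1 (2,1)[XXO/.OO/.XX]-1
p2 O@[XXO/XOO/..X]: (2,0)[XXO/XOO/O.X]+1* (2,1)[XXO/XOO/.OX]-1
p3 X@[XXO/XOO/O.X] terminal -1; root [XXO/.OO/..X] d10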